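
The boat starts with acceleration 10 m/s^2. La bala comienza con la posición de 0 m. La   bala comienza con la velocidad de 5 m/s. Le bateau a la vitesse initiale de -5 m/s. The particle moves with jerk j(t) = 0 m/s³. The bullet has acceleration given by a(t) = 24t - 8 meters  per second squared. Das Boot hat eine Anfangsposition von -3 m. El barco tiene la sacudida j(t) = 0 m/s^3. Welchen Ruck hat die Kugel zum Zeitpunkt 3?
Wir müssen unsere Gleichung für die Beschleunigung a(t) = 24·t - 8 1-mal ableiten. Durch Ableiten von der Beschleunigung erhalten wir den Ruck: j(t) = 24. Wir haben den Ruck j(t) = 24. Durch Einsetzen von t = 3: j(3) = 24.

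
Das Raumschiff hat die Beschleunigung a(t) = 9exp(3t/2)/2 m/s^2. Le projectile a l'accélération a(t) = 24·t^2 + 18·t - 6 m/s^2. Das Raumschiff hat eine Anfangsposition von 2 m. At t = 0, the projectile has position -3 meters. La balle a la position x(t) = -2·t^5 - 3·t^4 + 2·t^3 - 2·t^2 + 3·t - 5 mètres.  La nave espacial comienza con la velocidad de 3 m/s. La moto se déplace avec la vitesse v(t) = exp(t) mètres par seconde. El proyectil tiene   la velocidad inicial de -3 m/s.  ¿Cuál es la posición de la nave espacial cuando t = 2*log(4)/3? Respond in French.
Nous devons trouver la primitive de notre équation de l'accélération a(t) = 9·exp(3·t/2)/2 2 fois. La primitive de l'accélération est la vitesse. En utilisant v(0) = 3, nous obtenons v(t) = 3·exp(3·t/2). La primitive de la vitesse, avec x(0) = 2, donne la position: x(t) = 2·exp(3·t/2). En utilisant x(t) = 2·exp(3·t/2) et en substituant t = 2*log(4)/3, nous trouvons x = 8.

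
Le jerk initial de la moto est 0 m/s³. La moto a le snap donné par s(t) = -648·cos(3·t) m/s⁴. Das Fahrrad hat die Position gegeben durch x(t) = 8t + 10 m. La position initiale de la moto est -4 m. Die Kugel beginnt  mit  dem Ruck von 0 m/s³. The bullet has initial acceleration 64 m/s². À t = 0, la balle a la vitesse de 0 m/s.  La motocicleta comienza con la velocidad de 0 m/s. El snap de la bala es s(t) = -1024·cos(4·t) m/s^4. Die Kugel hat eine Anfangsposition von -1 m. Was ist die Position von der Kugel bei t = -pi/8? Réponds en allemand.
Wir müssen die Stammfunktion unserer Gleichung für den Snap s(t) = -1024·cos(4·t) 4-mal finden. Durch Integration von dem Snap und Verwendung der Anfangsbedingung j(0) = 0, erhalten wir j(t) = -256·sin(4·t). Mit ∫j(t)dt und Anwendung von a(0) = 64, finden wir a(t) = 64·cos(4·t). Mit ∫a(t)dt und Anwendung von v(0) = 0, finden wir v(t) = 16·sin(4·t). Die Stammfunktion von der Geschwindigkeit, mit x(0) = -1, ergibt die Position: x(t) = 3 - 4·cos(4·t). Aus der Gleichung für die Position x(t) = 3 - 4·cos(4·t), setzen wir t = -pi/8 ein und erhalten x = 3.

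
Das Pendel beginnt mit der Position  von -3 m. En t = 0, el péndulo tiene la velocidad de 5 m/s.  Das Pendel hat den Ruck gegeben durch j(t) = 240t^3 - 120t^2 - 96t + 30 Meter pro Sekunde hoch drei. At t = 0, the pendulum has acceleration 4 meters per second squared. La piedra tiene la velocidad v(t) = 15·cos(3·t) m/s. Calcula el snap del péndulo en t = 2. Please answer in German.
Wir müssen unsere Gleichung für den Ruck j(t) = 240·t^3 - 120·t^2 - 96·t + 30 1-mal ableiten. Die Ableitung von dem Ruck ergibt den Snap: s(t) = 720·t^2 - 240·t - 96. Mit s(t) = 720·t^2 - 240·t - 96 und Einsetzen von t = 2, finden wir s = 2304.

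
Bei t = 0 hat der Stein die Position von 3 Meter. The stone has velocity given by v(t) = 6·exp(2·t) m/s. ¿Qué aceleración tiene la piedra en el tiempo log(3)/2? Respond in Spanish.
Partiendo de la velocidad v(t) = 6·exp(2·t), tomamos 1 derivada. Tomando d/dt de v(t), encontramos a(t) = 12·exp(2·t). De la ecuación de la aceleración a(t) = 12·exp(2·t), sustituimos t = log(3)/2 para obtener a = 36.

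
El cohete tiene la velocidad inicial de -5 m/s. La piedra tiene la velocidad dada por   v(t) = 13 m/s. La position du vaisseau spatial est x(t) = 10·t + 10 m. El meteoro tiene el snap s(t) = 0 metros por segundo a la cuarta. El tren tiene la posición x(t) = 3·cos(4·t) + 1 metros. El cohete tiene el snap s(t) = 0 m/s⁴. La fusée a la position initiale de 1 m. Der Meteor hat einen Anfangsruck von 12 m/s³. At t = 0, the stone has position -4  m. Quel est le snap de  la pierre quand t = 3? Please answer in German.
Ausgehend von der Geschwindigkeit v(t) = 13, nehmen wir 3 Ableitungen. Durch Ableiten von der Geschwindigkeit erhalten wir die Beschleunigung: a(t) = 0. Durch Ableiten von der Beschleunigung erhalten wir den Ruck: j(t) = 0. Durch Ableiten von dem Ruck erhalten wir den Snap: s(t) = 0. Mit s(t) = 0 und Einsetzen von t = 3, finden wir s = 0.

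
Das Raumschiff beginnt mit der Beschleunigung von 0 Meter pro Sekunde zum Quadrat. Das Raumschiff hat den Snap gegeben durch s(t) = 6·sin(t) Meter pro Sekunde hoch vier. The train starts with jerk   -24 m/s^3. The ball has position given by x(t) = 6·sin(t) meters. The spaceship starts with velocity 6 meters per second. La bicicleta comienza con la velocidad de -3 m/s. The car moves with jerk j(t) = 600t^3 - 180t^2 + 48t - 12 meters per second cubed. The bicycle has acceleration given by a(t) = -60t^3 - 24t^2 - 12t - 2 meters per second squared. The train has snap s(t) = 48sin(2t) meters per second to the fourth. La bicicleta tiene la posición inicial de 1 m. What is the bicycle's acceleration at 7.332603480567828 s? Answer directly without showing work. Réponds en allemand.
Bei t = 7.332603480567828, a = -25035.5589636175.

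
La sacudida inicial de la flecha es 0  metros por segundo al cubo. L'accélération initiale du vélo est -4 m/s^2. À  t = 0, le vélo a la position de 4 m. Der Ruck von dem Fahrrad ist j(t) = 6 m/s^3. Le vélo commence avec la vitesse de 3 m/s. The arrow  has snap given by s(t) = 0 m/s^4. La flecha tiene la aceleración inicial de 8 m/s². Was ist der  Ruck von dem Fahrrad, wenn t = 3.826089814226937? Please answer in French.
De l'équation du jerk j(t) = 6, nous substituons t = 3.826089814226937 pour obtenir j = 6.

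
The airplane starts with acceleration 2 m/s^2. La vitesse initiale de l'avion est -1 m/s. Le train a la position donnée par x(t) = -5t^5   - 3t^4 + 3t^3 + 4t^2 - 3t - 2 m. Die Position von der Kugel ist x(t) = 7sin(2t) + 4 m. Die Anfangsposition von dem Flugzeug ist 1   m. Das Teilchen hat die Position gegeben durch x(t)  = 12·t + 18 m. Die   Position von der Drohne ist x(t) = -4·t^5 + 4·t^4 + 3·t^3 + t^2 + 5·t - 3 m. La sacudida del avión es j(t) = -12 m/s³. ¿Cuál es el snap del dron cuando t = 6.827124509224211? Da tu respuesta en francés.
Nous devons dériver notre équation de la position x(t) = -4·t^5 + 4·t^4 + 3·t^3 + t^2 + 5·t - 3 4 fois. En prenant d/dt de x(t), nous trouvons v(t) = -20·t^4 + 16·t^3 + 9·t^2 + 2·t + 5. La dérivée de la vitesse donne l'accélération: a(t) = -80·t^3 + 48·t^2 + 18·t + 2. La dérivée de l'accélération donne le jerk: j(t) = -240·t^2 + 96·t + 18. En dérivant le jerk, nous obtenons le snap: s(t) = 96 - 480·t. En utilisant s(t) = 96 - 480·t et en substituant t = 6.827124509224211, nous trouvons s = -3181.01976442762.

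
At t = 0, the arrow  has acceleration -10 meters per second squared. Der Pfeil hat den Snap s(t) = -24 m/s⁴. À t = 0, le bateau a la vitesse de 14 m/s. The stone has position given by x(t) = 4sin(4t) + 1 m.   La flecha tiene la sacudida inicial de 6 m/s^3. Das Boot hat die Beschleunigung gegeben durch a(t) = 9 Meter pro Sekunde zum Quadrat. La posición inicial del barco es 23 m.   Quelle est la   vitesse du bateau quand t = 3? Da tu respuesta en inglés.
To solve this, we need to take 1 antiderivative of our acceleration equation a(t) = 9. The integral of acceleration, with v(0) = 14, gives velocity: v(t) = 9·t + 14. Using v(t) = 9·t + 14 and substituting t = 3, we find v = 41.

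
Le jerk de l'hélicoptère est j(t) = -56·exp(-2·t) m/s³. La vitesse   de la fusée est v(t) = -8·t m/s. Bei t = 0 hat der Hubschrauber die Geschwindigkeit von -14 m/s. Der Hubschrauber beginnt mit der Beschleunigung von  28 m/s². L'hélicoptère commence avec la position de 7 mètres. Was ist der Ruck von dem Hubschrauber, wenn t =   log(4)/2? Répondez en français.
En utilisant j(t) = -56·exp(-2·t) et en substituant t = log(4)/2, nous trouvons j = -14.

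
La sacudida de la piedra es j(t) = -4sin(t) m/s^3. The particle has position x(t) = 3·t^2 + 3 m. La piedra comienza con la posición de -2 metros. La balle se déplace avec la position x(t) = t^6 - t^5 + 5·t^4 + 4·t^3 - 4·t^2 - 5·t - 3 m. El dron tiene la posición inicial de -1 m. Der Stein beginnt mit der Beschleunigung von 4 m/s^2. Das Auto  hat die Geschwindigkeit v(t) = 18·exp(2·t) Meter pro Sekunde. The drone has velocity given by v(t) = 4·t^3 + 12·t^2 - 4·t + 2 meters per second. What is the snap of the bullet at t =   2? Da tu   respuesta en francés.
Nous devons dériver notre équation de la position x(t) = t^6 - t^5 + 5·t^4 + 4·t^3 - 4·t^2 - 5·t - 3 4 fois. En dérivant la position, nous obtenons la vitesse: v(t) = 6·t^5 - 5·t^4 + 20·t^3 + 12·t^2 - 8·t - 5. En prenant d/dt de v(t), nous trouvons a(t) = 30·t^4 - 20·t^3 + 60·t^2 + 24·t - 8. En dérivant l'accélération, nous obtenons le jerk: j(t) = 120·t^3 - 60·t^2 + 120·t + 24. En prenant d/dt de j(t), nous trouvons s(t) = 360·t^2 - 120·t + 120. Nous avons le snap s(t) = 360·t^2 - 120·t + 120. En substituant t = 2: s(2) = 1320.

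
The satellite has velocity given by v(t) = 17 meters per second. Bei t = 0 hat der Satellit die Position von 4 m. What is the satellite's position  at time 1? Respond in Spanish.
Partiendo de la velocidad v(t) = 17, tomamos 1 integral. Integrando la velocidad y usando la condición inicial x(0) = 4, obtenemos x(t) = 17·t + 4. De la ecuación de la posición x(t) = 17·t + 4, sustituimos t = 1 para obtener x = 21.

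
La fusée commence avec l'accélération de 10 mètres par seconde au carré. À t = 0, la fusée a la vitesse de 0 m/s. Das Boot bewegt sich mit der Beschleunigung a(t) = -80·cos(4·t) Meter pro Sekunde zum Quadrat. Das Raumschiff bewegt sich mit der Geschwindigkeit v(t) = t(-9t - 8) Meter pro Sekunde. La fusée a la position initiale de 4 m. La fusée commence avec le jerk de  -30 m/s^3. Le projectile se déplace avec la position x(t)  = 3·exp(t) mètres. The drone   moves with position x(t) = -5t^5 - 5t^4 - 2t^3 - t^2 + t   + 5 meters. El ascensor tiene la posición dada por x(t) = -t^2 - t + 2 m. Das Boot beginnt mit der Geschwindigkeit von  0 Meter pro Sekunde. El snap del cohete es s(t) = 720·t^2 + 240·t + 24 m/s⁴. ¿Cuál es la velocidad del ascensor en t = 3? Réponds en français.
Pour résoudre ceci, nous devons prendre 1 dérivée de notre équation de la position x(t) = -t^2 - t + 2. En prenant d/dt de x(t), nous trouvons v(t) = -2·t - 1. En utilisant v(t) = -2·t - 1 et en substituant t = 3, nous trouvons v = -7.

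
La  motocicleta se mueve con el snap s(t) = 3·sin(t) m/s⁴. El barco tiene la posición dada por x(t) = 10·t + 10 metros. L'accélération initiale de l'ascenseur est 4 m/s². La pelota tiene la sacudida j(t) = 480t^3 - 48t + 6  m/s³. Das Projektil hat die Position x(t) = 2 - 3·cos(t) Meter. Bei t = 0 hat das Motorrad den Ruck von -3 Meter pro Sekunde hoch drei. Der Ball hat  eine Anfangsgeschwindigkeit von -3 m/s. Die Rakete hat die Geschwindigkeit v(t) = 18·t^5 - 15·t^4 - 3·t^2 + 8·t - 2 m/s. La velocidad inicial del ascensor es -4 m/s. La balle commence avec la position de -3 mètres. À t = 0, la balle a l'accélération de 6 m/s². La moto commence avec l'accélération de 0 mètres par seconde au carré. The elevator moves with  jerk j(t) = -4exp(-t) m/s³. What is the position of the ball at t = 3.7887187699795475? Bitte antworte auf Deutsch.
Wir müssen das Integral unserer Gleichung für den Ruck j(t) = 480·t^3 - 48·t + 6 3-mal finden. Die Stammfunktion von dem Ruck ist die Beschleunigung. Mit a(0) = 6 erhalten wir a(t) = 120·t^4 - 24·t^2 + 6·t + 6. Durch Integration von der Beschleunigung und Verwendung der Anfangsbedingung v(0) = -3, erhalten wir v(t) = 24·t^5 - 8·t^3 + 3·t^2 + 6·t - 3. Das Integral von der Geschwindigkeit ist die Position. Mit x(0) = -3 erhalten wir x(t) = 4·t^6 - 2·t^4 + t^3 + 3·t^2 - 3·t - 3. Mit x(t) = 4·t^6 - 2·t^4 + t^3 + 3·t^2 - 3·t - 3 und Einsetzen von t = 3.7887187699795475, finden wir x = 11501.7873536530.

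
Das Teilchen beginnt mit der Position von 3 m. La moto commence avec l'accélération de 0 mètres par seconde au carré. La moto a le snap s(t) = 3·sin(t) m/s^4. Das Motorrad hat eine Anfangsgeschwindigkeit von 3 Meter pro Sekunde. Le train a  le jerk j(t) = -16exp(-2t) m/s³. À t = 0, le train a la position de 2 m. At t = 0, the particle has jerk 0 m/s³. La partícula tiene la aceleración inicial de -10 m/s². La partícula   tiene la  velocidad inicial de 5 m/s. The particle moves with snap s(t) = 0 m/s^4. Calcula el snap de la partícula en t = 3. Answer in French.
Nous avons le snap s(t) = 0. En substituant t = 3: s(3) = 0.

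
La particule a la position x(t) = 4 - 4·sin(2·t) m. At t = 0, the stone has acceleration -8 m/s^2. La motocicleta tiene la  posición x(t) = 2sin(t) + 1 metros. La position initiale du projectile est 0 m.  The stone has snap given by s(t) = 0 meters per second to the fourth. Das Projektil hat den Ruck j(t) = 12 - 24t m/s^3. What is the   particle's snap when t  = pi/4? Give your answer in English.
Starting from position x(t) = 4 - 4·sin(2·t), we take 4 derivatives. The derivative of position gives velocity: v(t) = -8·cos(2·t). Differentiating velocity, we get acceleration: a(t) = 16·sin(2·t). Taking d/dt of a(t), we find j(t) = 32·cos(2·t). The derivative of jerk gives snap: s(t) = -64·sin(2·t). From the given snap equation s(t) = -64·sin(2·t), we substitute t = pi/4 to get s = -64.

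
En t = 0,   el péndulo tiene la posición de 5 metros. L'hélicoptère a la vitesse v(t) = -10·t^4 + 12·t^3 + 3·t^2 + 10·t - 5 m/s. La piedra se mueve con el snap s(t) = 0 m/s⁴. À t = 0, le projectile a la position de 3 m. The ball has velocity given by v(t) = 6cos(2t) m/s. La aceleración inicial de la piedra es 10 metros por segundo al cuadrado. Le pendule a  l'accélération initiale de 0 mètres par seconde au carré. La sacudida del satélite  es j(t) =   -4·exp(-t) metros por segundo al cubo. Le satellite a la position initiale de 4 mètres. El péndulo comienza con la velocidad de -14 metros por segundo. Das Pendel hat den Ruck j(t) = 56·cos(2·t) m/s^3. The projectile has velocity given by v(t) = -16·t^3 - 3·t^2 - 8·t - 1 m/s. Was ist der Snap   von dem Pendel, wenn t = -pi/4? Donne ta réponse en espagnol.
Debemos derivar nuestra ecuación de la sacudida j(t) = 56·cos(2·t) 1 vez. Derivando la sacudida, obtenemos el snap: s(t) = -112·sin(2·t). Usando s(t) = -112·sin(2·t) y sustituyendo t = -pi/4, encontramos s = 112.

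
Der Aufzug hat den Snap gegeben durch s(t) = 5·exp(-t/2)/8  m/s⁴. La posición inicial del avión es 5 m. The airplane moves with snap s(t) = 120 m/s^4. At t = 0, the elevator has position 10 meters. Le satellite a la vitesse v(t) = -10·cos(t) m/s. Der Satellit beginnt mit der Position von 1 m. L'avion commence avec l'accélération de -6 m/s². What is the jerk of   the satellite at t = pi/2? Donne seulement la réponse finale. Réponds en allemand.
Der Ruck bei t = pi/2 ist j = 0.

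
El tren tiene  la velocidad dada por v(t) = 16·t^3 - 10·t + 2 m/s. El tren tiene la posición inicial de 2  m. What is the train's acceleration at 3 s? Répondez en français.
En partant de la vitesse v(t) = 16·t^3 - 10·t + 2, nous prenons 1 dérivée. En prenant d/dt de v(t), nous trouvons a(t) = 48·t^2 - 10. Nous avons l'accélération a(t) = 48·t^2 - 10. En substituant t = 3: a(3) = 422.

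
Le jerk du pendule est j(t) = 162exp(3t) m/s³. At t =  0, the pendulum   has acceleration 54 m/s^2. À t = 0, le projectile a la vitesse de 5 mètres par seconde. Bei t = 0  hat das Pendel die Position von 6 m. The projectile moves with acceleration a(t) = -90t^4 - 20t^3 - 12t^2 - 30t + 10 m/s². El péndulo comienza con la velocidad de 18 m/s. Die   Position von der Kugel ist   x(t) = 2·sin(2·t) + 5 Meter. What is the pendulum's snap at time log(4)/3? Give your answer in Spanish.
Debemos derivar nuestra ecuación de la sacudida j(t) = 162·exp(3·t) 1 vez. Derivando la sacudida, obtenemos el snap: s(t) = 486·exp(3·t). De la ecuación del snap s(t) = 486·exp(3·t), sustituimos t = log(4)/3 para obtener s = 1944.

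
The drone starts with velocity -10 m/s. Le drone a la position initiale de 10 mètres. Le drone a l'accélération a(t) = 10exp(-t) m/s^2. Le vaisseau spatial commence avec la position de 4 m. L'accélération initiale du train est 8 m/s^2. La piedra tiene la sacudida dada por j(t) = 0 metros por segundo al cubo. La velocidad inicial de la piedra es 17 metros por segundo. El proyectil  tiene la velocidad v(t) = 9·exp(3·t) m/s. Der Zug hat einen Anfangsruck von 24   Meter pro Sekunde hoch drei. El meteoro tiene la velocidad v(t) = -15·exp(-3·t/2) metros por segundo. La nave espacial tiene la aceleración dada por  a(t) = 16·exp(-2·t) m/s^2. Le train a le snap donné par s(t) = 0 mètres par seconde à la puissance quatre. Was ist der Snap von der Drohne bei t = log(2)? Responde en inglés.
We must differentiate our acceleration equation a(t) = 10·exp(-t) 2 times. Taking d/dt of a(t), we find j(t) = -10·exp(-t). The derivative of jerk gives snap: s(t) = 10·exp(-t). We have snap s(t) = 10·exp(-t). Substituting t = log(2): s(log(2)) = 5.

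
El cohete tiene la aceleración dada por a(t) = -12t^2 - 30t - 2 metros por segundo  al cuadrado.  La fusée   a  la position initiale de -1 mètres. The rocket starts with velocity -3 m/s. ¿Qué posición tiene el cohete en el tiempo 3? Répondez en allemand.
Wir müssen die Stammfunktion unserer Gleichung für die Beschleunigung a(t) = -12·t^2 - 30·t - 2 2-mal finden. Die Stammfunktion von der Beschleunigung ist die Geschwindigkeit. Mit v(0) = -3 erhalten wir v(t) = -4·t^3 - 15·t^2 - 2·t - 3. Durch Integration von der Geschwindigkeit und Verwendung der Anfangsbedingung x(0) = -1, erhalten wir x(t) = -t^4 - 5·t^3 - t^2 - 3·t - 1. Aus der Gleichung für die Position x(t) = -t^4 - 5·t^3 - t^2 - 3·t - 1, setzen wir t = 3 ein und erhalten x = -235.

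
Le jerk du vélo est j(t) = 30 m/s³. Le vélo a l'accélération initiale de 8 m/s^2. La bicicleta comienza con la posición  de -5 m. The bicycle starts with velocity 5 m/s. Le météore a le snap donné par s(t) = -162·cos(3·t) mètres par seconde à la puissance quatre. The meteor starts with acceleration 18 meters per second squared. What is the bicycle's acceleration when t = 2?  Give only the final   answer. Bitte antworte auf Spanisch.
a(2) = 68.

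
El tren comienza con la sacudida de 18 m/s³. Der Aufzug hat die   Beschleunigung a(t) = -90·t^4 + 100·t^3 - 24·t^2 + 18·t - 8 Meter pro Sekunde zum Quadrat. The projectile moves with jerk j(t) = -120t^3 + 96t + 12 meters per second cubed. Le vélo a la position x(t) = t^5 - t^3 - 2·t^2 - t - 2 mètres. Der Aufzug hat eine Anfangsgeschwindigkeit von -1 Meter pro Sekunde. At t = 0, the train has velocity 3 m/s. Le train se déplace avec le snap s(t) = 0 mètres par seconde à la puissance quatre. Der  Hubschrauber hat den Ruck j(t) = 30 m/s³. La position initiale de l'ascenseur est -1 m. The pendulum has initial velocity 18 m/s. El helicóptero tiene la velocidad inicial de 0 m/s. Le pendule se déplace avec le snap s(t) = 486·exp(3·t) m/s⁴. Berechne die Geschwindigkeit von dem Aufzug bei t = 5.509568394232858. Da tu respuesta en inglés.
Starting from acceleration a(t) = -90·t^4 + 100·t^3 - 24·t^2 + 18·t - 8, we take 1 integral. Integrating acceleration and using the initial condition v(0) = -1, we get v(t) = -18·t^5 + 25·t^4 - 8·t^3 + 9·t^2 - 8·t - 1. We have velocity v(t) = -18·t^5 + 25·t^4 - 8·t^3 + 9·t^2 - 8·t - 1. Substituting t = 5.509568394232858: v(5.509568394232858) = -69455.6098102570.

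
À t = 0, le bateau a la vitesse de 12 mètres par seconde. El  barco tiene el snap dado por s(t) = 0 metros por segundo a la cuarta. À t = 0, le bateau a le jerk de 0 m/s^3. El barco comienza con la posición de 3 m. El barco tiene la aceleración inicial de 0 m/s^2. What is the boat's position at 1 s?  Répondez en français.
En partant du snap s(t) = 0, nous prenons 4 intégrales. En prenant ∫s(t)dt et en appliquant j(0) = 0, nous trouvons j(t) = 0. En intégrant le jerk et en utilisant la condition initiale a(0) = 0, nous obtenons a(t) = 0. La primitive de l'accélération est la vitesse. En utilisant v(0) = 12, nous obtenons v(t) = 12. En prenant ∫v(t)dt et en appliquant x(0) = 3, nous trouvons x(t) = 12·t + 3. Nous avons la position x(t) = 12·t + 3. En substituant t = 1: x(1) = 15.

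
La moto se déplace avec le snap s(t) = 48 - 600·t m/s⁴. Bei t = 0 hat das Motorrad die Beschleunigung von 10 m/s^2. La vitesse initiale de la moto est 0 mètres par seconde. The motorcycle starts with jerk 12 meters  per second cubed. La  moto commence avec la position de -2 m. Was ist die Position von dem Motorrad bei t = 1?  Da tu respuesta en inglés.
To find the answer, we compute 4 antiderivatives of s(t) = 48 - 600·t. Finding the integral of s(t) and using j(0) = 12: j(t) = -300·t^2 + 48·t + 12. The antiderivative of jerk, with a(0) = 10, gives acceleration: a(t) = -100·t^3 + 24·t^2 + 12·t + 10. Finding the antiderivative of a(t) and using v(0) = 0: v(t) = t·(-25·t^3 + 8·t^2 + 6·t + 10). Finding the antiderivative of v(t) and using x(0) = -2: x(t) = -5·t^5 + 2·t^4 + 2·t^3 + 5·t^2 - 2. Using x(t) = -5·t^5 + 2·t^4 + 2·t^3 + 5·t^2 - 2 and substituting t = 1, we find x = 2.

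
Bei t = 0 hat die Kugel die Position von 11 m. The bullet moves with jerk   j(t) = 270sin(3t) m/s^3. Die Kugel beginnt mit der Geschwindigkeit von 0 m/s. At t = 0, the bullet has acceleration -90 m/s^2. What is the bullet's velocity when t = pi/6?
To find the answer, we compute 2 antiderivatives of j(t) = 270·sin(3·t). Taking ∫j(t)dt and applying a(0) = -90, we find a(t) = -90·cos(3·t). Integrating acceleration and using the initial condition v(0) = 0, we get v(t) = -30·sin(3·t). We have velocity v(t) = -30·sin(3·t). Substituting t = pi/6: v(pi/6) = -30.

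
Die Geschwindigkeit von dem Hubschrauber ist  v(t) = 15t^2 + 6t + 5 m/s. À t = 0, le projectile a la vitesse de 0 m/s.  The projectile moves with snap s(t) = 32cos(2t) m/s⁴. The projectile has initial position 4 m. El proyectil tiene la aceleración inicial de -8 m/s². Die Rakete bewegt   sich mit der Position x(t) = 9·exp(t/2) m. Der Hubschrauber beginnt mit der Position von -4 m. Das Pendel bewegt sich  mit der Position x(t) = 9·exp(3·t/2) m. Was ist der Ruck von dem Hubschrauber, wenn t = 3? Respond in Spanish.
Partiendo de la velocidad v(t) = 15·t^2 + 6·t + 5, tomamos 2 derivadas. Derivando la velocidad, obtenemos la aceleración: a(t) = 30·t + 6. Derivando la aceleración, obtenemos la sacudida: j(t) = 30. Tenemos la sacudida j(t) = 30. Sustituyendo t = 3: j(3) = 30.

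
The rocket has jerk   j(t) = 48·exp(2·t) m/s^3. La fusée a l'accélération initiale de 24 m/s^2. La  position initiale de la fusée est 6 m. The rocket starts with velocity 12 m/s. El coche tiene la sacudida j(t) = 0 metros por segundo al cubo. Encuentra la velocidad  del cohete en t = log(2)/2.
Partiendo de la sacudida j(t) = 48·exp(2·t), tomamos 2 integrales. Tomando ∫j(t)dt y aplicando a(0) = 24, encontramos a(t) = 24·exp(2·t). La integral de la aceleración, con v(0) = 12, da la velocidad: v(t) = 12·exp(2·t). De la ecuación de la velocidad v(t) = 12·exp(2·t), sustituimos t = log(2)/2 para obtener v = 24.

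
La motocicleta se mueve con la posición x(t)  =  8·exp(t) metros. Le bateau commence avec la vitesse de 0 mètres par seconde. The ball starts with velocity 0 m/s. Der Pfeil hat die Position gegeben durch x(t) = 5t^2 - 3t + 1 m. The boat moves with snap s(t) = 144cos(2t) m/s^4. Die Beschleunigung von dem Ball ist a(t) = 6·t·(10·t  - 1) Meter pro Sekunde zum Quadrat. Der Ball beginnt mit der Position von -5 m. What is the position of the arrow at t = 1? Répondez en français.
Nous avons la position x(t) = 5·t^2 - 3·t + 1. En substituant t = 1: x(1) = 3.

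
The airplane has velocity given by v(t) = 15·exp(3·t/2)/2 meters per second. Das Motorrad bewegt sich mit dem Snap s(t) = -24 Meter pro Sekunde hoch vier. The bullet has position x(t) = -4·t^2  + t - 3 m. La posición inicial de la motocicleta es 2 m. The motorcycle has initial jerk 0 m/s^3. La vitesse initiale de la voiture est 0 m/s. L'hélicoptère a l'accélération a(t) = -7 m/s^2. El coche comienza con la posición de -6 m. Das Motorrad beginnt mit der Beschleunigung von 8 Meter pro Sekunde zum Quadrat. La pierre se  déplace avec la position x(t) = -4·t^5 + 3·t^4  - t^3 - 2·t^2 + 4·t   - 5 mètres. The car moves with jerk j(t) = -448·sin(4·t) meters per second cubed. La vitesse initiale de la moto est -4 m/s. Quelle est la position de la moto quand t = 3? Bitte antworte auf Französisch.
Nous devons trouver l'intégrale de notre équation du snap s(t) = -24 4 fois. L'intégrale du snap est le jerk. En utilisant j(0) = 0, nous obtenons j(t) = -24·t. En intégrant le jerk et en utilisant la condition initiale a(0) = 8, nous obtenons a(t) = 8 - 12·t^2. La primitive de l'accélération est la vitesse. En utilisant v(0) = -4, nous obtenons v(t) = -4·t^3 + 8·t - 4. En intégrant la vitesse et en utilisant la condition initiale x(0) = 2, nous obtenons x(t) = -t^4 + 4·t^2 - 4·t + 2. De l'équation de la position x(t) = -t^4 + 4·t^2 - 4·t + 2, nous substituons t = 3 pour obtenir x = -55.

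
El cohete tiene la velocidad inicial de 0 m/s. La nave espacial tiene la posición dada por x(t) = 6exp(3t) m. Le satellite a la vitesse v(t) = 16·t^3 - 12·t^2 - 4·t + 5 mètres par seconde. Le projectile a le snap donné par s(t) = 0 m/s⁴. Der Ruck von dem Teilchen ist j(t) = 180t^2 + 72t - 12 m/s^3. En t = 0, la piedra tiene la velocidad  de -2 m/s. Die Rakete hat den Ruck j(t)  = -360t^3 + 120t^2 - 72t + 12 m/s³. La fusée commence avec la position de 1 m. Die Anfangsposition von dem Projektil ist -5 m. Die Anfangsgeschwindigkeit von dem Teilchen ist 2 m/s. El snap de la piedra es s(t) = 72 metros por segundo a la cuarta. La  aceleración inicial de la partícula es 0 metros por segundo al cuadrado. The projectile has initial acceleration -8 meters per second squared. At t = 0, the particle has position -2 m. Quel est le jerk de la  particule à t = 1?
En utilisant j(t) = 180·t^2 + 72·t - 12 et en substituant t = 1, nous trouvons j = 240.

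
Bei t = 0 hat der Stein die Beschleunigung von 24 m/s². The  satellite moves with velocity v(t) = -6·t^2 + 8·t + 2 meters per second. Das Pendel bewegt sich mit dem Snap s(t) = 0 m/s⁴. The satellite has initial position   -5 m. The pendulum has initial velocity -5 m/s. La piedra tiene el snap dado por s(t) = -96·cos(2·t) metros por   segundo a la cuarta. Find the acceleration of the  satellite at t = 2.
We must differentiate our velocity equation v(t) = -6·t^2 + 8·t + 2 1 time. Differentiating velocity, we get acceleration: a(t) = 8 - 12·t. We have acceleration a(t) = 8 - 12·t. Substituting t = 2: a(2) = -16.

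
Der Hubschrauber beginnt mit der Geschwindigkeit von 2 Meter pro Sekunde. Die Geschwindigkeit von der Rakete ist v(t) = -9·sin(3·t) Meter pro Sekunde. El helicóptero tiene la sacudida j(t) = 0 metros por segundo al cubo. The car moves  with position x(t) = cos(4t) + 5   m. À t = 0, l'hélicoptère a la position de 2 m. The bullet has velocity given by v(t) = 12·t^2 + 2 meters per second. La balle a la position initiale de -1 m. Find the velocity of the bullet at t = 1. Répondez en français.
De l'équation de la vitesse v(t) = 12·t^2 + 2, nous substituons t = 1 pour obtenir v = 14.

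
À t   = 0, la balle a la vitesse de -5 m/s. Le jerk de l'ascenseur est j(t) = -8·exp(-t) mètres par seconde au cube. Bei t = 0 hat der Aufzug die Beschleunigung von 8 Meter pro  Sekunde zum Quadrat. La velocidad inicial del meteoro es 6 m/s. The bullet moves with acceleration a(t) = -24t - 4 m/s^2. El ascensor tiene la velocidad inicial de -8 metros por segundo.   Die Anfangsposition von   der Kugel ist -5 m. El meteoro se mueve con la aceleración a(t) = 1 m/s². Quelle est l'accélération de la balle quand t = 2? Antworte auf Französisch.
Nous avons l'accélération a(t) = -24·t - 4. En substituant t = 2: a(2) = -52.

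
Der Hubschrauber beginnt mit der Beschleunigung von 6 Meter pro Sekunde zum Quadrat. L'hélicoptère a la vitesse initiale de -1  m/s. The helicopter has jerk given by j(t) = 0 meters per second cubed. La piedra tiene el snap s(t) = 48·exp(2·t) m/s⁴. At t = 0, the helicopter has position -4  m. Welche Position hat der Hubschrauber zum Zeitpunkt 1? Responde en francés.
Nous devons intégrer notre équation du jerk j(t) = 0 3 fois. En intégrant le jerk et en utilisant la condition initiale a(0) = 6, nous obtenons a(t) = 6. En prenant ∫a(t)dt et en appliquant v(0) = -1, nous trouvons v(t) = 6·t - 1. La primitive de la vitesse est la position. En utilisant x(0) = -4, nous obtenons x(t) = 3·t^2 - t - 4. De l'équation de la position x(t) = 3·t^2 - t - 4, nous substituons t = 1 pour obtenir x = -2.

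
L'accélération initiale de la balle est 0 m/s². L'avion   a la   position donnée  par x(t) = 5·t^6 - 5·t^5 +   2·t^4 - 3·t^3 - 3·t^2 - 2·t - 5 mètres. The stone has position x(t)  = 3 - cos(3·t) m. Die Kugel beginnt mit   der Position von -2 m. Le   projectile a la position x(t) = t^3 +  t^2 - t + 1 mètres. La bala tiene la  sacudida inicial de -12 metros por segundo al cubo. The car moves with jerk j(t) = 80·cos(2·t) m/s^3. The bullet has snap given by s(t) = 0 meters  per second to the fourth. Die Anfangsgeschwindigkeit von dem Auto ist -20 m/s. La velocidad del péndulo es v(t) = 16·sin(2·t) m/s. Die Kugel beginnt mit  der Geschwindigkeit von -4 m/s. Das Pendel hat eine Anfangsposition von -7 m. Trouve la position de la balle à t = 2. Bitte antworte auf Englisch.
We must find the antiderivative of our snap equation s(t) = 0 4 times. Taking ∫s(t)dt and applying j(0) = -12, we find j(t) = -12. The integral of jerk is acceleration. Using a(0) = 0, we get a(t) = -12·t. Taking ∫a(t)dt and applying v(0) = -4, we find v(t) = -6·t^2 - 4. Integrating velocity and using the initial condition x(0) = -2, we get x(t) = -2·t^3 - 4·t - 2. We have position x(t) = -2·t^3 - 4·t - 2. Substituting t = 2: x(2) = -26.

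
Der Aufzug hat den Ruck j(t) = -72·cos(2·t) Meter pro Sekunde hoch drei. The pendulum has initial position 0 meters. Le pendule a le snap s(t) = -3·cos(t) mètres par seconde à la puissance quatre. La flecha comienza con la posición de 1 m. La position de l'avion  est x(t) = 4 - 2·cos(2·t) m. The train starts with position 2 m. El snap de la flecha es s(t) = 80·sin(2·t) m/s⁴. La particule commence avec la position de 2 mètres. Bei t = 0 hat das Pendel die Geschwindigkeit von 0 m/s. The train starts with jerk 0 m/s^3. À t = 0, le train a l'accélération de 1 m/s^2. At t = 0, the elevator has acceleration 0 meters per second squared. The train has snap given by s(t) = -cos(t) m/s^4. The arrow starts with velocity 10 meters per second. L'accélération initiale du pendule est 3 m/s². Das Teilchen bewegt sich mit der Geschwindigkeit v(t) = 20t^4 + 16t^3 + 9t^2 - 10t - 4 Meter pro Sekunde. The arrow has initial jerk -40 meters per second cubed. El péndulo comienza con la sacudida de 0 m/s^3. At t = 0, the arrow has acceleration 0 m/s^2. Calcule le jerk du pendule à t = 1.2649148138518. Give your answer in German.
Wir müssen die Stammfunktion unserer Gleichung für den Snap s(t) = -3·cos(t) 1-mal finden. Das Integral von dem Snap ist der Ruck. Mit j(0) = 0 erhalten wir j(t) = -3·sin(t). Mit j(t) = -3·sin(t) und Einsetzen von t = 1.2649148138518, finden wir j = -2.86074560904237.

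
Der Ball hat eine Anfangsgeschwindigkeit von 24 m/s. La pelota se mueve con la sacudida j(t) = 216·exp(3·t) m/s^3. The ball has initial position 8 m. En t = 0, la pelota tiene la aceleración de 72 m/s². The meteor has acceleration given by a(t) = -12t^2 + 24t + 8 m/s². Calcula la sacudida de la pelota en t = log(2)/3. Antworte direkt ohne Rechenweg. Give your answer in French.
j(log(2)/3) = 432.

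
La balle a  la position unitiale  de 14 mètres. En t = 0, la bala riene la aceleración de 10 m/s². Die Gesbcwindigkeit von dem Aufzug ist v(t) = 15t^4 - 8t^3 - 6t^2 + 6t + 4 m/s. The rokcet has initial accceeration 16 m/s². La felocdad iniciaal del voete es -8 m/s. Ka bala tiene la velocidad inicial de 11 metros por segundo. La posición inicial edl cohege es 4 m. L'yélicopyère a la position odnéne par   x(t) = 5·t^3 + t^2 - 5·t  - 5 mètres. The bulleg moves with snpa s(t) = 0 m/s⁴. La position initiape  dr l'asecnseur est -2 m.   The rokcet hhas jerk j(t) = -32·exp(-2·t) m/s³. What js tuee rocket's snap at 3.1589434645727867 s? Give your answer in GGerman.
Wir müssen unsere Gleichung für den Ruck j(t) = -32·exp(-2·t) 1-mal ableiten. Durch Ableiten von dem Ruck erhalten wir den Snap: s(t) = 64·exp(-2·t). Aus der Gleichung für den Snap s(t) = 64·exp(-2·t), setzen wir t = 3.1589434645727867 ein und erhalten s = 0.115440059882278.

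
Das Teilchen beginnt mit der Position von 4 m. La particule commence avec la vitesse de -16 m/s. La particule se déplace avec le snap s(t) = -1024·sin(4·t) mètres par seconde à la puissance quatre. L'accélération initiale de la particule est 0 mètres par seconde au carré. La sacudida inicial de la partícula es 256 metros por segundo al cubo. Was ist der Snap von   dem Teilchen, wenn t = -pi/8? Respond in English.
From the given snap equation s(t) = -1024·sin(4·t), we substitute t = -pi/8 to get s = 1024.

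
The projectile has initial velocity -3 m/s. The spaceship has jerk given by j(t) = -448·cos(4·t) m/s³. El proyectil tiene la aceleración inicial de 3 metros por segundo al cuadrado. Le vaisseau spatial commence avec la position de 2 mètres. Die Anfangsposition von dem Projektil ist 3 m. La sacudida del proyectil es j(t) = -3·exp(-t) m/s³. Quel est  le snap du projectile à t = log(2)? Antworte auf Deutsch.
Wir müssen unsere Gleichung für den Ruck j(t) = -3·exp(-t) 1-mal ableiten. Durch Ableiten von dem Ruck erhalten wir den Snap: s(t) = 3·exp(-t). Aus der Gleichung für den Snap s(t) = 3·exp(-t), setzen wir t = log(2) ein und erhalten s = 3/2.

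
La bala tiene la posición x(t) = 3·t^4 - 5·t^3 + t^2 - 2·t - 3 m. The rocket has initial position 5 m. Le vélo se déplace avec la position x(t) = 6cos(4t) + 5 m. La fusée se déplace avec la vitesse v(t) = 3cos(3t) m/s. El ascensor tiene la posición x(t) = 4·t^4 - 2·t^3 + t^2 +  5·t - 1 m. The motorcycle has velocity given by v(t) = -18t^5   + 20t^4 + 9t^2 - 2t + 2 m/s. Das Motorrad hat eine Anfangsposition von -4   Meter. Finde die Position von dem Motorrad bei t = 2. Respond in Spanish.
Debemos encontrar la antiderivada de nuestra ecuación de la velocidad v(t) = -18·t^5 + 20·t^4 + 9·t^2 - 2·t + 2 1 vez. La antiderivada de la velocidad es la posición. Usando x(0) = -4, obtenemos x(t) = -3·t^6 + 4·t^5 + 3·t^3 - t^2 + 2·t - 4. De la ecuación de la posición x(t) = -3·t^6 + 4·t^5 + 3·t^3 - t^2 + 2·t - 4, sustituimos t = 2 para obtener x = -44.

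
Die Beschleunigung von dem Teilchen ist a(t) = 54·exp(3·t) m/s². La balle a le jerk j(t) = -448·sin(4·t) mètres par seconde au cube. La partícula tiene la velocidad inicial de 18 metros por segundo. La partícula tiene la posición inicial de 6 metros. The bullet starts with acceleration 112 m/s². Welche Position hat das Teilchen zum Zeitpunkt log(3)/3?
Um dies zu lösen, müssen wir 2 Stammfunktionen unserer Gleichung für die Beschleunigung a(t) = 54·exp(3·t) finden. Die Stammfunktion von der Beschleunigung ist die Geschwindigkeit. Mit v(0) = 18 erhalten wir v(t) = 18·exp(3·t). Durch Integration von der Geschwindigkeit und Verwendung der Anfangsbedingung x(0) = 6, erhalten wir x(t) = 6·exp(3·t). Mit x(t) = 6·exp(3·t) und Einsetzen von t = log(3)/3, finden wir x = 18.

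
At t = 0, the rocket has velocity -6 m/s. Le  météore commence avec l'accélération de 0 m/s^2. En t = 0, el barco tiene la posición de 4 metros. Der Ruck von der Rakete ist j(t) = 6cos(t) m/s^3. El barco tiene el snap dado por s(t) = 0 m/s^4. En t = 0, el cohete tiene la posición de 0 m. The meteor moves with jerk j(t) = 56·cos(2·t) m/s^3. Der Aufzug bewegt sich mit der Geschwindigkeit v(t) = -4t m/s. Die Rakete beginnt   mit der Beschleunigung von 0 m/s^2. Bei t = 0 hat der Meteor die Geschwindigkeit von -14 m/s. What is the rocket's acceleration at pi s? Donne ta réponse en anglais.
We must find the integral of our jerk equation j(t) = 6·cos(t) 1 time. The antiderivative of jerk, with a(0) = 0, gives acceleration: a(t) = 6·sin(t). From the given acceleration equation a(t) = 6·sin(t), we substitute t = pi to get a = 0.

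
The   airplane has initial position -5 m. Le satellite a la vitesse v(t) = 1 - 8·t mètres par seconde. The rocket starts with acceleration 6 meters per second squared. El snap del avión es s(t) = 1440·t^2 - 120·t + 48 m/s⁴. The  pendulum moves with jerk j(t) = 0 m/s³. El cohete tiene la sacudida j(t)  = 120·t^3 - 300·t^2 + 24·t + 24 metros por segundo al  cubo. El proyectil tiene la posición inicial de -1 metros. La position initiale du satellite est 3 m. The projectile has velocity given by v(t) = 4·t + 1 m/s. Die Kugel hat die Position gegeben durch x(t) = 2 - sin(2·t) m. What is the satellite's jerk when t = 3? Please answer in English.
To solve this, we need to take 2 derivatives of our velocity equation v(t) = 1 - 8·t. Taking d/dt of v(t), we find a(t) = -8. Taking d/dt of a(t), we find j(t) = 0. We have jerk j(t) = 0. Substituting t = 3: j(3) = 0.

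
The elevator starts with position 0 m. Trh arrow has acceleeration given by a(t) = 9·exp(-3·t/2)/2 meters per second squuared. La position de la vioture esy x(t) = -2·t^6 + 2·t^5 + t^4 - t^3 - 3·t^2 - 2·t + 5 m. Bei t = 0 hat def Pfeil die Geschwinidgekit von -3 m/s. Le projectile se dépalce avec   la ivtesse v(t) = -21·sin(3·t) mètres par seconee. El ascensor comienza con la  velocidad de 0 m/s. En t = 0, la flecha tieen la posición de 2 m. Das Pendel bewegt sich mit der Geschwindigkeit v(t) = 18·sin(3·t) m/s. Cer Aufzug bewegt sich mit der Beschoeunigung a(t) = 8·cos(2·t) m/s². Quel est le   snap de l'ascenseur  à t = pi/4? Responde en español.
Para resolver esto, necesitamos tomar 2 derivadas de nuestra ecuación de la aceleración a(t) = 8·cos(2·t). La derivada de la aceleración da la sacudida: j(t) = -16·sin(2·t). La derivada de la sacudida da el snap: s(t) = -32·cos(2·t). De la ecuación del snap s(t) = -32·cos(2·t), sustituimos t = pi/4 para obtener s = 0.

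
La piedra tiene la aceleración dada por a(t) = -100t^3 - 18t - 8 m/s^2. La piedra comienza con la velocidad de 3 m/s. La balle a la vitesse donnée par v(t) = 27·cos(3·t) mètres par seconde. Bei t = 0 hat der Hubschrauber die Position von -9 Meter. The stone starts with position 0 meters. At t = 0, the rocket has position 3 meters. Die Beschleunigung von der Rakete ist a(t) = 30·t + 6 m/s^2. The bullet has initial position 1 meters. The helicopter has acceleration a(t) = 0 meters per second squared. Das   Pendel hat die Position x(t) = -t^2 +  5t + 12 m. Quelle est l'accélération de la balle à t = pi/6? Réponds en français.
Nous devons dériver notre équation de la vitesse v(t) = 27·cos(3·t) 1 fois. En dérivant la vitesse, nous obtenons l'accélération: a(t) = -81·sin(3·t). Nous avons l'accélération a(t) = -81·sin(3·t). En substituant t = pi/6: a(pi/6) = -81.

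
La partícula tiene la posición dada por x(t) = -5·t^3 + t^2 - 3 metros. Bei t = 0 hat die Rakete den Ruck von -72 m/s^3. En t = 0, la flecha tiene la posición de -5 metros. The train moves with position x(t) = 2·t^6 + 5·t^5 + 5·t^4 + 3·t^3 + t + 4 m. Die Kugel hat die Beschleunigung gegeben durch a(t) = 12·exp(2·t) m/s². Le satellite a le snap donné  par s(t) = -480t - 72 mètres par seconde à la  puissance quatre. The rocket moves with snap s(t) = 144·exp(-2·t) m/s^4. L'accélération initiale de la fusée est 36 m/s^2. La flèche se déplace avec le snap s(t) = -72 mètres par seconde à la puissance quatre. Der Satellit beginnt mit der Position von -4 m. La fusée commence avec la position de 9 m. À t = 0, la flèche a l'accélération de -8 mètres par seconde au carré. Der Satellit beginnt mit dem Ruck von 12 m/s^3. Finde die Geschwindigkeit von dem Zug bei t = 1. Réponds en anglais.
To solve this, we need to take 1 derivative of our position equation x(t) = 2·t^6 + 5·t^5 + 5·t^4 + 3·t^3 + t + 4. Taking d/dt of x(t), we find v(t) = 12·t^5 + 25·t^4 + 20·t^3 + 9·t^2 + 1. We have velocity v(t) = 12·t^5 + 25·t^4 + 20·t^3 + 9·t^2 + 1. Substituting t = 1: v(1) = 67.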